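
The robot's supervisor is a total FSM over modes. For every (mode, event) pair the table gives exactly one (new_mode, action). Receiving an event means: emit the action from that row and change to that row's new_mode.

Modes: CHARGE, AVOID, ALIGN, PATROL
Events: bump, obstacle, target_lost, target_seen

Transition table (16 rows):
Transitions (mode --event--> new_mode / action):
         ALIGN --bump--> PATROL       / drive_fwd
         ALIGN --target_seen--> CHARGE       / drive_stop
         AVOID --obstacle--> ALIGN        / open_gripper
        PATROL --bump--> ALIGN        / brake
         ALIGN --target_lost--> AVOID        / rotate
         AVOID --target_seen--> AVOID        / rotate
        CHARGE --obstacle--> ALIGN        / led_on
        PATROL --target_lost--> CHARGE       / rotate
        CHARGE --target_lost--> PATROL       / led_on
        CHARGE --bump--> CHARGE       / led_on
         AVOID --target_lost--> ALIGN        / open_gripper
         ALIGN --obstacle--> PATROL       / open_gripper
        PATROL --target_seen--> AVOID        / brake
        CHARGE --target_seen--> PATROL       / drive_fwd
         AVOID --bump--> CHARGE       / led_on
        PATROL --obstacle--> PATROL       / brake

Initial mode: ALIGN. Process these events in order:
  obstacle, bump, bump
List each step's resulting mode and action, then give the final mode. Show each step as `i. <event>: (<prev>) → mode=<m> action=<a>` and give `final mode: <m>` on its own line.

1. obstacle: (ALIGN) → mode=PATROL action=open_gripper
2. bump: (PATROL) → mode=ALIGN action=brake
3. bump: (ALIGN) → mode=PATROL action=drive_fwd

final mode: PATROL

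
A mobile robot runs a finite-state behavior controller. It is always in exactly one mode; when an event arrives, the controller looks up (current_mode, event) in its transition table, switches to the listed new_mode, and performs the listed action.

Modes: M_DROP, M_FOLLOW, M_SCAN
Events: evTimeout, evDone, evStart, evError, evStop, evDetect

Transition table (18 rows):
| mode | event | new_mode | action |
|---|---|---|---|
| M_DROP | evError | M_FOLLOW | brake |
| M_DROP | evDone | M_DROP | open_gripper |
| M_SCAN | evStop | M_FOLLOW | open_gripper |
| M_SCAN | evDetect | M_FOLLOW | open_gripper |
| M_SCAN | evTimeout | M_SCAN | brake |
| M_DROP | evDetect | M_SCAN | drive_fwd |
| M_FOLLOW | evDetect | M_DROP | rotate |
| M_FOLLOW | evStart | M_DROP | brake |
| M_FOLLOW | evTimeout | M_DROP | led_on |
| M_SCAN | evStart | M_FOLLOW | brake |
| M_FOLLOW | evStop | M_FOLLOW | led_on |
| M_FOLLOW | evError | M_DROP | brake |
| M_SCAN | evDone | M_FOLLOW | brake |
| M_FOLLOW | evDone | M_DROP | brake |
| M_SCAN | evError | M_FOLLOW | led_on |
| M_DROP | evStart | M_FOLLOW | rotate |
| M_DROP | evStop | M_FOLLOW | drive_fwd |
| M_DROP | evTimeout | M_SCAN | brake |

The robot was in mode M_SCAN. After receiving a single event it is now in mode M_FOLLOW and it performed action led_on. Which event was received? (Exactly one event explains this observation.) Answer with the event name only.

try evTimeout: (M_SCAN, evTimeout) → (M_SCAN, brake)
try evDone: (M_SCAN, evDone) → (M_FOLLOW, brake)
try evStart: (M_SCAN, evStart) → (M_FOLLOW, brake)
try evError: (M_SCAN, evError) → (M_FOLLOW, led_on)  ← matches
try evStop: (M_SCAN, evStop) → (M_FOLLOW, open_gripper)
try evDetect: (M_SCAN, evDetect) → (M_FOLLOW, open_gripper)

evError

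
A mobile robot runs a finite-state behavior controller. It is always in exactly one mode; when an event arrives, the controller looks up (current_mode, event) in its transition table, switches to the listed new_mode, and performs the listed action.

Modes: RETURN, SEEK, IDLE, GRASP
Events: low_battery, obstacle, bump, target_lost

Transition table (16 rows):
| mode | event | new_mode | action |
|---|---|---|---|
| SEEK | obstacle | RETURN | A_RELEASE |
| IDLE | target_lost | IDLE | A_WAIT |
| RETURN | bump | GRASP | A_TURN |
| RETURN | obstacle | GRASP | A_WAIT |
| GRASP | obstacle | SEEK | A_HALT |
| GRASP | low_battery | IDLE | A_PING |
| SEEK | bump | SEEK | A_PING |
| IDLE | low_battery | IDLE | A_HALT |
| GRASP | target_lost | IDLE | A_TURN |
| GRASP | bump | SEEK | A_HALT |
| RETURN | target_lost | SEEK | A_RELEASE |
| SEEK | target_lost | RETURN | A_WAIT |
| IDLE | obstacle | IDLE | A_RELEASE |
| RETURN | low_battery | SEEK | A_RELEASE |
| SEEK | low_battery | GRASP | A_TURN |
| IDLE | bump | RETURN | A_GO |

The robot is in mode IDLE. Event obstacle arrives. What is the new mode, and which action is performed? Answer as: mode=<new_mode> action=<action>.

mode=IDLE action=A_RELEASE

current mode = IDLE; filter table to that mode:
  (IDLE, target_lost) → (IDLE, A_WAIT)
  (IDLE, low_battery) → (IDLE, A_HALT)
  (IDLE, obstacle) → (IDLE, A_RELEASE)  ← event matches
  (IDLE, bump) → (RETURN, A_GO)
event = obstacle selects (IDLE, A_RELEASE)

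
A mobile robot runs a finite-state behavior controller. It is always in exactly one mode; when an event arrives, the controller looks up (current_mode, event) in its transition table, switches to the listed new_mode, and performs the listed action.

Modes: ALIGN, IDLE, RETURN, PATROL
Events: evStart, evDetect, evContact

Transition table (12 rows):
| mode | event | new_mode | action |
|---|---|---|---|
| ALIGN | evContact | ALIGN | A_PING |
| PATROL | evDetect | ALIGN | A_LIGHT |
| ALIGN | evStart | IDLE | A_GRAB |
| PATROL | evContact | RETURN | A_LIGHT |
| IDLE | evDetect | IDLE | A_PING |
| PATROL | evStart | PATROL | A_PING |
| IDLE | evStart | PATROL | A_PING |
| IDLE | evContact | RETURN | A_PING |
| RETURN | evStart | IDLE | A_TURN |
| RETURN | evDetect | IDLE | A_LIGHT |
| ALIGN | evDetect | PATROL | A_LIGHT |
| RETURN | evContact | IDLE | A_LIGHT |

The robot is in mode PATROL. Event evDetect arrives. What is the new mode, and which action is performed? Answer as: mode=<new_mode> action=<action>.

mode=ALIGN action=A_LIGHT

current mode = PATROL; filter table to that mode:
  (PATROL, evDetect) → (ALIGN, A_LIGHT)  ← event matches
  (PATROL, evContact) → (RETURN, A_LIGHT)
  (PATROL, evStart) → (PATROL, A_PING)
event = evDetect selects (ALIGN, A_LIGHT)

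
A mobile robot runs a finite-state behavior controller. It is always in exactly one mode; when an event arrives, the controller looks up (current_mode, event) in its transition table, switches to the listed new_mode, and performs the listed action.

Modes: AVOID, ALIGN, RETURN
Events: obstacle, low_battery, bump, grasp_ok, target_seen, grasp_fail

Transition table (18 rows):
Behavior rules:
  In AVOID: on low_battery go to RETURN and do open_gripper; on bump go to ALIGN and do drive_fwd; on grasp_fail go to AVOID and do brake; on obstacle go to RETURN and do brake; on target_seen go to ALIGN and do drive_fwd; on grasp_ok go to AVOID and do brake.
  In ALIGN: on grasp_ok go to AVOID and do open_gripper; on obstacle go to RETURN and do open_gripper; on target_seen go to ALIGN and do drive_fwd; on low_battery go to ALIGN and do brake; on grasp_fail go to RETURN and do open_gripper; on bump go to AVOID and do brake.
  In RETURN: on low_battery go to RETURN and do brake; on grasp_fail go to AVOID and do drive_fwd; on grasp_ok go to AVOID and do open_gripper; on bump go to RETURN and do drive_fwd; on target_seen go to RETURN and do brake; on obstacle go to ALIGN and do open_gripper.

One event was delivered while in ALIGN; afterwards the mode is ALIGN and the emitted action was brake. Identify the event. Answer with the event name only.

try obstacle: (ALIGN, obstacle) → (RETURN, open_gripper)
try low_battery: (ALIGN, low_battery) → (ALIGN, brake)  ← matches
try bump: (ALIGN, bump) → (AVOID, brake)
try grasp_ok: (ALIGN, grasp_ok) → (AVOID, open_gripper)
try target_seen: (ALIGN, target_seen) → (ALIGN, drive_fwd)
try grasp_fail: (ALIGN, grasp_fail) → (RETURN, open_gripper)

low_battery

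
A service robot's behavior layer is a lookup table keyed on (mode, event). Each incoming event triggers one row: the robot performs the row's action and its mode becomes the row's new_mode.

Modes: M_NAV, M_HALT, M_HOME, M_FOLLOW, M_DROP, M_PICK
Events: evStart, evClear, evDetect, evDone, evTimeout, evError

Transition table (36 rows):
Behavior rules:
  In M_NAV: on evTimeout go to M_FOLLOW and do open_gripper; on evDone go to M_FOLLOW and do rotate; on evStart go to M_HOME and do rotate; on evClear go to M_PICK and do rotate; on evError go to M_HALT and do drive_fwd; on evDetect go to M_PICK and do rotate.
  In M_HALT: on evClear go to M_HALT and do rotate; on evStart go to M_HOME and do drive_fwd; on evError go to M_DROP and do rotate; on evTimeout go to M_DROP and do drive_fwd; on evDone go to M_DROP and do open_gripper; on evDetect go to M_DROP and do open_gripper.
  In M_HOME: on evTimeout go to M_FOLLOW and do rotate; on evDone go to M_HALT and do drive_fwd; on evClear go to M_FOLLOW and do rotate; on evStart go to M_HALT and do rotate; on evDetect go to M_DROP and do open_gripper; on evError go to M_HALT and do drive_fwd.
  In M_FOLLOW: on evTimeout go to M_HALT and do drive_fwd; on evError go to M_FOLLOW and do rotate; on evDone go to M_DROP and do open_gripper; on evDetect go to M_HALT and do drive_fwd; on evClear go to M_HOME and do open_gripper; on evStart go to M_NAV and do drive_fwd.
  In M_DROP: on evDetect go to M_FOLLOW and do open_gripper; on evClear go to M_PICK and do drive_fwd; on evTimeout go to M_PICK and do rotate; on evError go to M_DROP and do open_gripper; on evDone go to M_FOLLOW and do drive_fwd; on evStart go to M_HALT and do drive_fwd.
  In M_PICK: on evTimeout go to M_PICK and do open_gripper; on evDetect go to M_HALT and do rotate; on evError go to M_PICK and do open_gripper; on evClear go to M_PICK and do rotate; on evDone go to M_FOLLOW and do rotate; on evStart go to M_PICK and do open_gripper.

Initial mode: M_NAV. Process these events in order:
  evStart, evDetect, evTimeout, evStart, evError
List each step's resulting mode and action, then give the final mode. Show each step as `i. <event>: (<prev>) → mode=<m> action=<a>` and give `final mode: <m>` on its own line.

final mode: M_PICK

1. evStart: (M_NAV) → mode=M_HOME action=rotate
2. evDetect: (M_HOME) → mode=M_DROP action=open_gripper
3. evTimeout: (M_DROP) → mode=M_PICK action=rotate
4. evStart: (M_PICK) → mode=M_PICK action=open_gripper
5. evError: (M_PICK) → mode=M_PICK action=open_gripper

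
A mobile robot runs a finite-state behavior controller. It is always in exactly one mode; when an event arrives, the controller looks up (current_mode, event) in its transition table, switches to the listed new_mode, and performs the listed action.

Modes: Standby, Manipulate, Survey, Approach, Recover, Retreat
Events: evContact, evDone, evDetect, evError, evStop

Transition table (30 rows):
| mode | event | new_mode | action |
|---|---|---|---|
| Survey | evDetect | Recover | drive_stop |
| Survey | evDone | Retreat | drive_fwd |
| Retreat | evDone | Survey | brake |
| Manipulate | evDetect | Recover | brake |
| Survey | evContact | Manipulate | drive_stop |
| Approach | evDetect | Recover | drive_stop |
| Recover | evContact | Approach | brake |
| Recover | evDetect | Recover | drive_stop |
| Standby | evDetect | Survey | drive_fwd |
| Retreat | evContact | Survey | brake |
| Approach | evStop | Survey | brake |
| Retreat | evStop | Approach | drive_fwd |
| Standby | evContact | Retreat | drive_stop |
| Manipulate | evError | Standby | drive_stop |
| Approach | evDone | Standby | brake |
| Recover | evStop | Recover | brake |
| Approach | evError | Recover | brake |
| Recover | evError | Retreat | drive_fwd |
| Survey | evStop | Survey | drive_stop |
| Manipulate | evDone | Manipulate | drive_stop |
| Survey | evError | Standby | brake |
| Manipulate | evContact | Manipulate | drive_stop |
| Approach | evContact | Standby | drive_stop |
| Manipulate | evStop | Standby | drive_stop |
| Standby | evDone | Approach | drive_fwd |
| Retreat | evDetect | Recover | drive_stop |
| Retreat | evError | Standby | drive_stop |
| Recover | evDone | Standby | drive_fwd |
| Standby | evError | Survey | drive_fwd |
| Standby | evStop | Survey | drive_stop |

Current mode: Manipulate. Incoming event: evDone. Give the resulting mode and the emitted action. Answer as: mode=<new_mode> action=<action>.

mode=Manipulate action=drive_stop

current mode = Manipulate; filter table to that mode:
  (Manipulate, evDetect) → (Recover, brake)
  (Manipulate, evError) → (Standby, drive_stop)
  (Manipulate, evDone) → (Manipulate, drive_stop)  ← event matches
  (Manipulate, evContact) → (Manipulate, drive_stop)
  (Manipulate, evStop) → (Standby, drive_stop)
event = evDone selects (Manipulate, drive_stop)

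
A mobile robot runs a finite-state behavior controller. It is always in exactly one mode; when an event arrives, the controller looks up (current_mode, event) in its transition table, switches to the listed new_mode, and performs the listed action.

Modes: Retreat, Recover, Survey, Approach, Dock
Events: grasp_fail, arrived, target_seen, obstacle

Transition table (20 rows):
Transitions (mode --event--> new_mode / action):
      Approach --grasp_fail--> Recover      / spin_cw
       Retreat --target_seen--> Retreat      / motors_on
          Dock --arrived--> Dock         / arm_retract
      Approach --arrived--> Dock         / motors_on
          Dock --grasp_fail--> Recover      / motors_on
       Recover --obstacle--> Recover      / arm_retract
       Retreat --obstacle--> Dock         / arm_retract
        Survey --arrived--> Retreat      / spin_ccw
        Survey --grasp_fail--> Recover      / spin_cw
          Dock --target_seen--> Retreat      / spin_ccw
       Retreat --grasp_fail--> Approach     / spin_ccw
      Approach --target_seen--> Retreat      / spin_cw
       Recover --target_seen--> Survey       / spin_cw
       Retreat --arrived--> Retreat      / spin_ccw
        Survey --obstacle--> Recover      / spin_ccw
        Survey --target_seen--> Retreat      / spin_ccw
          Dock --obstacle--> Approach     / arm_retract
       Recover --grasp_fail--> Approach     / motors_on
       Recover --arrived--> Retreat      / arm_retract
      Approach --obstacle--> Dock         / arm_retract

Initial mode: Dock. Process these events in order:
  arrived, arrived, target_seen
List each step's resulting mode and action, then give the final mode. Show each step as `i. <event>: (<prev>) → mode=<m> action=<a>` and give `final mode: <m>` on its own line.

1. arrived: (Dock) → mode=Dock action=arm_retract
2. arrived: (Dock) → mode=Dock action=arm_retract
3. target_seen: (Dock) → mode=Retreat action=spin_ccw

final mode: Retreat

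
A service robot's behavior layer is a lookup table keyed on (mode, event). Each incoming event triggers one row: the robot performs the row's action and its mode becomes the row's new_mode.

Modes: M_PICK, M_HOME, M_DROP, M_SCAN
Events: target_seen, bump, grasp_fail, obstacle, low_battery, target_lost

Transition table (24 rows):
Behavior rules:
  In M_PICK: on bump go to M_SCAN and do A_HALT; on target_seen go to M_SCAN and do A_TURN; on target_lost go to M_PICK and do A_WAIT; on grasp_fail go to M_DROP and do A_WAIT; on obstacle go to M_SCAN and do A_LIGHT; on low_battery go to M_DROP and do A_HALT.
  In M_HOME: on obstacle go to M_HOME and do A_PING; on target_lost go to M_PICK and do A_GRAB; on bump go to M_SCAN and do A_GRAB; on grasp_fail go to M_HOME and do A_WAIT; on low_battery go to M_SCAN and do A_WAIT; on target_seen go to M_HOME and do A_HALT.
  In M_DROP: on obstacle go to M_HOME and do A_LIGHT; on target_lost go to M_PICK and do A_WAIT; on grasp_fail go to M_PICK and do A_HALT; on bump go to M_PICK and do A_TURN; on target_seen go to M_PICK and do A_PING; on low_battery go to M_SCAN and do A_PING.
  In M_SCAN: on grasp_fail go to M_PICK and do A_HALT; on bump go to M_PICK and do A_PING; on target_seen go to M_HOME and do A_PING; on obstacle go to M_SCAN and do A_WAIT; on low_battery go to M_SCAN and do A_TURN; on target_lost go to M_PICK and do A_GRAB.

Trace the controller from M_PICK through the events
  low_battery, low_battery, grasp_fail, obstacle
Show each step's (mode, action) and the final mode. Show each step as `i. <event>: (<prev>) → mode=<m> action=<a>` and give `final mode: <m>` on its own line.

1. low_battery: (M_PICK) → mode=M_DROP action=A_HALT
2. low_battery: (M_DROP) → mode=M_SCAN action=A_PING
3. grasp_fail: (M_SCAN) → mode=M_PICK action=A_HALT
4. obstacle: (M_PICK) → mode=M_SCAN action=A_LIGHT

final mode: M_SCAN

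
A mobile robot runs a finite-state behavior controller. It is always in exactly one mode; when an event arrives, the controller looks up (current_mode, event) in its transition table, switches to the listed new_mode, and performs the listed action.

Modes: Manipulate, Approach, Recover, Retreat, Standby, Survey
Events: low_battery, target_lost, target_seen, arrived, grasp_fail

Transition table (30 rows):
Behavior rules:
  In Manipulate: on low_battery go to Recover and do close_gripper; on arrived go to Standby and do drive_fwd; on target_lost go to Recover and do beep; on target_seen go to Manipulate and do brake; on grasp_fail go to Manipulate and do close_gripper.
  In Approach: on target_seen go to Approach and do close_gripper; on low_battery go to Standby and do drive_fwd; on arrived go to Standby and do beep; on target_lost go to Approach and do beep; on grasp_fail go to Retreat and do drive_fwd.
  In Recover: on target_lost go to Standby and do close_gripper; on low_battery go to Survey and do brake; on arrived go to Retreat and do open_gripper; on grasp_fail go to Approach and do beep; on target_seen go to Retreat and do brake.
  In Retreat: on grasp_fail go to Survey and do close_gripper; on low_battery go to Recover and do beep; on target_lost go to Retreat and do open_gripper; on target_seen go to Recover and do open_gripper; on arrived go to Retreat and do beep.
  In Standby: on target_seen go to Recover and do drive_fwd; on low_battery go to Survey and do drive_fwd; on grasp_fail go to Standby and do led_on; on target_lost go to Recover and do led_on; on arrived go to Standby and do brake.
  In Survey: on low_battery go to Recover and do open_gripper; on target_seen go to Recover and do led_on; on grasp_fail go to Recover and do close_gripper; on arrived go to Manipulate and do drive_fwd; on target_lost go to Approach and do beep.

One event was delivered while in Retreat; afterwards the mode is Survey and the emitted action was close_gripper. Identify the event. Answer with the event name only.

grasp_fail

try low_battery: (Retreat, low_battery) → (Recover, beep)
try target_lost: (Retreat, target_lost) → (Retreat, open_gripper)
try target_seen: (Retreat, target_seen) → (Recover, open_gripper)
try arrived: (Retreat, arrived) → (Retreat, beep)
try grasp_fail: (Retreat, grasp_fail) → (Survey, close_gripper)  ← matches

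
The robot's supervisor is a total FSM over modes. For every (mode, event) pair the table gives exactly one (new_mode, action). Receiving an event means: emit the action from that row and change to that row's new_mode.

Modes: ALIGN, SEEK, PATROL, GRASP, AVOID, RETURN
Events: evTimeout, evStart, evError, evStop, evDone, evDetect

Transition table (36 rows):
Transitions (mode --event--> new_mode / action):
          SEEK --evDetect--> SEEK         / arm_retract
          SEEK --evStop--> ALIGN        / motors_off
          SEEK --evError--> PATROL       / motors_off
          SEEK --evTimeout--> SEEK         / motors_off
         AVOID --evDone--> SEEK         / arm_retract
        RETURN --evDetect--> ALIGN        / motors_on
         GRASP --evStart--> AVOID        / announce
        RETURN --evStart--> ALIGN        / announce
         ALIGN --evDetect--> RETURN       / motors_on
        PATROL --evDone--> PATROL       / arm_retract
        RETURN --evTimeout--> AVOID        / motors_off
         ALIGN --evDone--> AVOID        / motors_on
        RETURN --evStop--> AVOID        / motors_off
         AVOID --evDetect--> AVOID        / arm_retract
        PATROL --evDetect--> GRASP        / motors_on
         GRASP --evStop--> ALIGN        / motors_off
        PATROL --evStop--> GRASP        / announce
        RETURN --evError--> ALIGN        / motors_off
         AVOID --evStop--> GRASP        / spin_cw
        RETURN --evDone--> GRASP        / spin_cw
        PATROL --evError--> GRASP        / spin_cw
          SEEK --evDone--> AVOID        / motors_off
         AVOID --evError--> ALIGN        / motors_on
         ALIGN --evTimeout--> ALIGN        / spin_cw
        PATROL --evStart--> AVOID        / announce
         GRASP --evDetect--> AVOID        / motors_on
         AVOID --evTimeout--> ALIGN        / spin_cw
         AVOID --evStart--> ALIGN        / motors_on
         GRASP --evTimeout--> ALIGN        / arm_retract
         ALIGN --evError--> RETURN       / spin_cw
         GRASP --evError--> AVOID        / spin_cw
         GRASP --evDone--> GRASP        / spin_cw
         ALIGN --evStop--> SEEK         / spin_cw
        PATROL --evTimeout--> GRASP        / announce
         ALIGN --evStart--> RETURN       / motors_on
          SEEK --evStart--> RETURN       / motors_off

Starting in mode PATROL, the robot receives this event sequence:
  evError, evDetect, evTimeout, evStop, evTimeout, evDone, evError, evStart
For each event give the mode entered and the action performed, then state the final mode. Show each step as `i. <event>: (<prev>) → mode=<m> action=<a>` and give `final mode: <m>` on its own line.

final mode: RETURN

1. evError: (PATROL) → mode=GRASP action=spin_cw
2. evDetect: (GRASP) → mode=AVOID action=motors_on
3. evTimeout: (AVOID) → mode=ALIGN action=spin_cw
4. evStop: (ALIGN) → mode=SEEK action=spin_cw
5. evTimeout: (SEEK) → mode=SEEK action=motors_off
6. evDone: (SEEK) → mode=AVOID action=motors_off
7. evError: (AVOID) → mode=ALIGN action=motors_on
8. evStart: (ALIGN) → mode=RETURN action=motors_on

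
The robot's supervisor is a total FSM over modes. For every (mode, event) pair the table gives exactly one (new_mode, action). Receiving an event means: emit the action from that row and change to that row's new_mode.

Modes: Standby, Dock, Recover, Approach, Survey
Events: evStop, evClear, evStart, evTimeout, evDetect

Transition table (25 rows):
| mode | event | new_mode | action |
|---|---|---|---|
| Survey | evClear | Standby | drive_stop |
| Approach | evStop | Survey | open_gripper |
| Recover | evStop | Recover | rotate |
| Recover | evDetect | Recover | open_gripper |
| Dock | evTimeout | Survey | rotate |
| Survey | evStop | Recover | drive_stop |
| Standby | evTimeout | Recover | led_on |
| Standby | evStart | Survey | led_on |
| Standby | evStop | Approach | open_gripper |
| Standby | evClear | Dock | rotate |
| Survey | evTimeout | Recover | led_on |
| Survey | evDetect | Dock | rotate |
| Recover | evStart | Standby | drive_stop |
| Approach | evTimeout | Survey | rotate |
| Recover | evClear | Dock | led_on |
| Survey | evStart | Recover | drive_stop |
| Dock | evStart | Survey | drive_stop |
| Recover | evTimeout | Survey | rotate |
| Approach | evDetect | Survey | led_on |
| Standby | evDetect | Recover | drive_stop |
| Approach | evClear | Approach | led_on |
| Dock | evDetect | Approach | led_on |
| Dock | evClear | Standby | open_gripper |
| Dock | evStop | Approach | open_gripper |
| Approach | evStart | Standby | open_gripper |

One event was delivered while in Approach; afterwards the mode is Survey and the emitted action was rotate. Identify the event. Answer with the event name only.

try evStop: (Approach, evStop) → (Survey, open_gripper)
try evClear: (Approach, evClear) → (Approach, led_on)
try evStart: (Approach, evStart) → (Standby, open_gripper)
try evTimeout: (Approach, evTimeout) → (Survey, rotate)  ← matches
try evDetect: (Approach, evDetect) → (Survey, led_on)

evTimeout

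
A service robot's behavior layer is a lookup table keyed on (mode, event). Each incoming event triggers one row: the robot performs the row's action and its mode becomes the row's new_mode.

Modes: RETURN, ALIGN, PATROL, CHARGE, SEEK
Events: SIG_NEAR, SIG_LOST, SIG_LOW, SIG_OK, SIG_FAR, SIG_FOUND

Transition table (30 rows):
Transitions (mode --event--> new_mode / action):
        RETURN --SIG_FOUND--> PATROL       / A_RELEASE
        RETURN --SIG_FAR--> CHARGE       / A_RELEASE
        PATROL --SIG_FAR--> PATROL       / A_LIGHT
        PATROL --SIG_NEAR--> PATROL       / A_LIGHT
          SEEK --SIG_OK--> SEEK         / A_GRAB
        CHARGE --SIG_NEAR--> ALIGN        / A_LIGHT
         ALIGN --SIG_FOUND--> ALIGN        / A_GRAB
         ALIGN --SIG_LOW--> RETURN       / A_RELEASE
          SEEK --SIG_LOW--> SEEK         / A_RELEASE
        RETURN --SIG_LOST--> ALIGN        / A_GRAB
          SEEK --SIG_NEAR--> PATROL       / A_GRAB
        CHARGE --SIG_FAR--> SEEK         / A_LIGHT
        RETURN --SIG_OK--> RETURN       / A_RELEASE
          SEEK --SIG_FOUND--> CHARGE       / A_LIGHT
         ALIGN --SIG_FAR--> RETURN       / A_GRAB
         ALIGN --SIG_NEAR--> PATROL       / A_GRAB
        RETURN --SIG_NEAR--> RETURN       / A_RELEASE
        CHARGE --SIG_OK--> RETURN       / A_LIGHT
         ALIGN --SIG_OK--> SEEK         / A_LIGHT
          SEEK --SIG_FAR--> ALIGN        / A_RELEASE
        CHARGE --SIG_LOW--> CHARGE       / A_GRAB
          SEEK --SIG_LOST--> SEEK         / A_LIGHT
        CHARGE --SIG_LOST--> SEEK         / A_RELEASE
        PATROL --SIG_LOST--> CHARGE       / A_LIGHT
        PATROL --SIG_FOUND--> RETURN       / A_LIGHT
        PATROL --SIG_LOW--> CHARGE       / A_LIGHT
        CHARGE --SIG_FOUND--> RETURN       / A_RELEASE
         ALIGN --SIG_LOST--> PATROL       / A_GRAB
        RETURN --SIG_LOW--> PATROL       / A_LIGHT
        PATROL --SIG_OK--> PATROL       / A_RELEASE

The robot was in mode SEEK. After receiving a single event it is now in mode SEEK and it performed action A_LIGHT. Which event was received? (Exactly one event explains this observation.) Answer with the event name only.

SIG_LOST

try SIG_NEAR: (SEEK, SIG_NEAR) → (PATROL, A_GRAB)
try SIG_LOST: (SEEK, SIG_LOST) → (SEEK, A_LIGHT)  ← matches
try SIG_LOW: (SEEK, SIG_LOW) → (SEEK, A_RELEASE)
try SIG_OK: (SEEK, SIG_OK) → (SEEK, A_GRAB)
try SIG_FAR: (SEEK, SIG_FAR) → (ALIGN, A_RELEASE)
try SIG_FOUND: (SEEK, SIG_FOUND) → (CHARGE, A_LIGHT)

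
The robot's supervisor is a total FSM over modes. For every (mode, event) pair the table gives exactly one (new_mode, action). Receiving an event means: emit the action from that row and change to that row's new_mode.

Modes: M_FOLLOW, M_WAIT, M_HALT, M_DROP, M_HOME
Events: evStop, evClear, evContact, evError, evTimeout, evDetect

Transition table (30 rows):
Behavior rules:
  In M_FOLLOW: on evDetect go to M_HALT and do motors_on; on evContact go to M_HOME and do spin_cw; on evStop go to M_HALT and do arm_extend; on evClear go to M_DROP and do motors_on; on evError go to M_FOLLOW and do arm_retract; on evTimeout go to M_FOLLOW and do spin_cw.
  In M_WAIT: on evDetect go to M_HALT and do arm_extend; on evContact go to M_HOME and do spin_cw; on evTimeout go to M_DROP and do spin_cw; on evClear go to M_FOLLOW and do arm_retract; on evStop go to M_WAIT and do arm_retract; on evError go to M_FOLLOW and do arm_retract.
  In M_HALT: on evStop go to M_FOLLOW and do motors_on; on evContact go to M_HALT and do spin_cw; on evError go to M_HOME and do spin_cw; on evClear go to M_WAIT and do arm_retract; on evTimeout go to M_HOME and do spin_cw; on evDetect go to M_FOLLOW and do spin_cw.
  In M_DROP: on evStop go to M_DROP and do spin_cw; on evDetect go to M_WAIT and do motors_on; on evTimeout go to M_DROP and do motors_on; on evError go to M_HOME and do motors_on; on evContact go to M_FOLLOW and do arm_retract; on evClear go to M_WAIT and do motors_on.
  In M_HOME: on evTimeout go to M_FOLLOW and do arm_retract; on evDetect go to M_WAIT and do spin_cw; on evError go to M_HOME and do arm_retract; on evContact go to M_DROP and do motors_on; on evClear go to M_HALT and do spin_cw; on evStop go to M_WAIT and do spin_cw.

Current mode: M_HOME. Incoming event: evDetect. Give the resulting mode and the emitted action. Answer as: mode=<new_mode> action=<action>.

current mode = M_HOME; filter table to that mode:
  (M_HOME, evTimeout) → (M_FOLLOW, arm_retract)
  (M_HOME, evDetect) → (M_WAIT, spin_cw)  ← event matches
  (M_HOME, evError) → (M_HOME, arm_retract)
  (M_HOME, evContact) → (M_DROP, motors_on)
  (M_HOME, evClear) → (M_HALT, spin_cw)
  (M_HOME, evStop) → (M_WAIT, spin_cw)
event = evDetect selects (M_WAIT, spin_cw)

mode=M_WAIT action=spin_cw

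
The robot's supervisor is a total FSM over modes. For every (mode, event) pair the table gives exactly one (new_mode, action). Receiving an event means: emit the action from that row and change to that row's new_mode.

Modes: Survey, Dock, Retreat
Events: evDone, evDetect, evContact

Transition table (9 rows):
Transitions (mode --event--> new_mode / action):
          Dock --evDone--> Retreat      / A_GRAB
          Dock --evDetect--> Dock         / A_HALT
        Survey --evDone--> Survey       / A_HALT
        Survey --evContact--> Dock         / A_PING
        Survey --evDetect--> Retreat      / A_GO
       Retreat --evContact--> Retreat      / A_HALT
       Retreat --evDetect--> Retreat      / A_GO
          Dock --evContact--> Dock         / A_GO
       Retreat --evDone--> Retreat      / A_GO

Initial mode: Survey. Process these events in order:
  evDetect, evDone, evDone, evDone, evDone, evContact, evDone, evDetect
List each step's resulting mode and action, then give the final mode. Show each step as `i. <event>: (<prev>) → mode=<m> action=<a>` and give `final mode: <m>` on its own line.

1. evDetect: (Survey) → mode=Retreat action=A_GO
2. evDone: (Retreat) → mode=Retreat action=A_GO
3. evDone: (Retreat) → mode=Retreat action=A_GO
4. evDone: (Retreat) → mode=Retreat action=A_GO
5. evDone: (Retreat) → mode=Retreat action=A_GO
6. evContact: (Retreat) → mode=Retreat action=A_HALT
7. evDone: (Retreat) → mode=Retreat action=A_GO
8. evDetect: (Retreat) → mode=Retreat action=A_GO

final mode: Retreat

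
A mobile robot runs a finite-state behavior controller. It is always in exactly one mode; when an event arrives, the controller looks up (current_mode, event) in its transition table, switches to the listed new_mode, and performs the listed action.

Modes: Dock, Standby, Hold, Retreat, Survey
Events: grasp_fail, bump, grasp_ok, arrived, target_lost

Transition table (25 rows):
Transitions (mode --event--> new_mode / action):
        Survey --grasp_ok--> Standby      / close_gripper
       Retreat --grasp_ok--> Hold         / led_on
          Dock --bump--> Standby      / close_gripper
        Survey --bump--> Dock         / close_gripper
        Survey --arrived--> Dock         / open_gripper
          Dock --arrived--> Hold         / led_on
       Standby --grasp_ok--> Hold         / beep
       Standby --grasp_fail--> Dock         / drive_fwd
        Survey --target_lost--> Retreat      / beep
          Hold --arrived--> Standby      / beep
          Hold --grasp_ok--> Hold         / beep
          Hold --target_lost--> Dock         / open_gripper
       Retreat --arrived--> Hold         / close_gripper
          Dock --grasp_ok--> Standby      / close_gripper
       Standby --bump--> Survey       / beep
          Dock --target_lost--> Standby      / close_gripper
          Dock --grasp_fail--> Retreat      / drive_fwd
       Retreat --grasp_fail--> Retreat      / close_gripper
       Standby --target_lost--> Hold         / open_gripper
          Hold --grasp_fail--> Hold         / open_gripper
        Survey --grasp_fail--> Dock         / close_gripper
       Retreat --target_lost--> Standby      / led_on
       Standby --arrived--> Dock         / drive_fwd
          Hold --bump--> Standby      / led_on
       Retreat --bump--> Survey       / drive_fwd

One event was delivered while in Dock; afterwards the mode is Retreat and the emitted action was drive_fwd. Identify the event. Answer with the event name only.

grasp_fail

try grasp_fail: (Dock, grasp_fail) → (Retreat, drive_fwd)  ← matches
try bump: (Dock, bump) → (Standby, close_gripper)
try grasp_ok: (Dock, grasp_ok) → (Standby, close_gripper)
try arrived: (Dock, arrived) → (Hold, led_on)
try target_lost: (Dock, target_lost) → (Standby, close_gripper)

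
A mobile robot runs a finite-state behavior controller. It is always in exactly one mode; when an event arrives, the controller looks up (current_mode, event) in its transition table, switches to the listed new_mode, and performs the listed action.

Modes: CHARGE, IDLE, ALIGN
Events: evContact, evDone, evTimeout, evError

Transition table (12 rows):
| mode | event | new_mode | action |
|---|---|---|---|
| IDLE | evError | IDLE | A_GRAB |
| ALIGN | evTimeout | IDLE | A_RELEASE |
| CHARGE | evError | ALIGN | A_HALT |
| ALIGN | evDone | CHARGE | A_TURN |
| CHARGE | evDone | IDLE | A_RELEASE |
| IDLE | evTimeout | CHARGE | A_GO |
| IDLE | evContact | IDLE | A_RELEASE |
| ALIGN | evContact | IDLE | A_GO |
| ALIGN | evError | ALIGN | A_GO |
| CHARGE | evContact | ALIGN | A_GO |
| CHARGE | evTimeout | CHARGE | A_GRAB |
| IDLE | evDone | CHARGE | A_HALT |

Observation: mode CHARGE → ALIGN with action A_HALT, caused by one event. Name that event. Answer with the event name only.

evError

try evContact: (CHARGE, evContact) → (ALIGN, A_GO)
try evDone: (CHARGE, evDone) → (IDLE, A_RELEASE)
try evTimeout: (CHARGE, evTimeout) → (CHARGE, A_GRAB)
try evError: (CHARGE, evError) → (ALIGN, A_HALT)  ← matches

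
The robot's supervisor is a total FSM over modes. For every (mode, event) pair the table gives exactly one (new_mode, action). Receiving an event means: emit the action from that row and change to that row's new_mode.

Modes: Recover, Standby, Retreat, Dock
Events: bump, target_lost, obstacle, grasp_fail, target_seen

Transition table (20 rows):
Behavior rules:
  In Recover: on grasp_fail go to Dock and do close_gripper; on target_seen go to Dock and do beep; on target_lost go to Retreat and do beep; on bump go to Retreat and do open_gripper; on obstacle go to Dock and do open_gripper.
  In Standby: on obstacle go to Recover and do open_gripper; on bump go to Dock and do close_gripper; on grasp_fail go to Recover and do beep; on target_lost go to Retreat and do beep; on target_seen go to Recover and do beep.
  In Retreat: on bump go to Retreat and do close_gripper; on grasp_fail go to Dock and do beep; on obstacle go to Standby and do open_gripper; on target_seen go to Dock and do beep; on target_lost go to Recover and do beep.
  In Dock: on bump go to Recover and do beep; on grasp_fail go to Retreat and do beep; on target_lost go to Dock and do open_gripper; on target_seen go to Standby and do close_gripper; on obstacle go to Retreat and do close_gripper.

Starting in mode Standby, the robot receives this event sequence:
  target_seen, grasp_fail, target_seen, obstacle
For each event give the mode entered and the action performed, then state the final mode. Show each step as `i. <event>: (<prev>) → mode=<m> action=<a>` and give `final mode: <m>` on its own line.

1. target_seen: (Standby) → mode=Recover action=beep
2. grasp_fail: (Recover) → mode=Dock action=close_gripper
3. target_seen: (Dock) → mode=Standby action=close_gripper
4. obstacle: (Standby) → mode=Recover action=open_gripper

final mode: Recover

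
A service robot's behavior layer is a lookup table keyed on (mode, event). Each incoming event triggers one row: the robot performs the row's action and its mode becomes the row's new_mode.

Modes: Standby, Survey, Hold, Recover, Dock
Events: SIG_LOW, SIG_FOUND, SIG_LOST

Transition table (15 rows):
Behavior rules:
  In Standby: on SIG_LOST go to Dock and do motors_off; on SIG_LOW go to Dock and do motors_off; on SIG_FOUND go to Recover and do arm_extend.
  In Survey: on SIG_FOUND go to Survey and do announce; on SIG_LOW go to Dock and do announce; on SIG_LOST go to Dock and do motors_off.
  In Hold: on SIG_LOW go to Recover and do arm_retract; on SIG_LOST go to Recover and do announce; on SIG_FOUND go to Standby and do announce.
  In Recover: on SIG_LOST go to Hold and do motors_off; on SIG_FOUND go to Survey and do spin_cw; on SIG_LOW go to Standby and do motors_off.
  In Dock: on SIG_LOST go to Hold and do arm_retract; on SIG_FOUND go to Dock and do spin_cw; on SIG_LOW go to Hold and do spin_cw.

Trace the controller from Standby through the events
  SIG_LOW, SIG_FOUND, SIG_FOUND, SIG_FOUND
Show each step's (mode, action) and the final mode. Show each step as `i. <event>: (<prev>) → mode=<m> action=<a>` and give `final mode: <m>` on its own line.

final mode: Dock

1. SIG_LOW: (Standby) → mode=Dock action=motors_off
2. SIG_FOUND: (Dock) → mode=Dock action=spin_cw
3. SIG_FOUND: (Dock) → mode=Dock action=spin_cw
4. SIG_FOUND: (Dock) → mode=Dock action=spin_cw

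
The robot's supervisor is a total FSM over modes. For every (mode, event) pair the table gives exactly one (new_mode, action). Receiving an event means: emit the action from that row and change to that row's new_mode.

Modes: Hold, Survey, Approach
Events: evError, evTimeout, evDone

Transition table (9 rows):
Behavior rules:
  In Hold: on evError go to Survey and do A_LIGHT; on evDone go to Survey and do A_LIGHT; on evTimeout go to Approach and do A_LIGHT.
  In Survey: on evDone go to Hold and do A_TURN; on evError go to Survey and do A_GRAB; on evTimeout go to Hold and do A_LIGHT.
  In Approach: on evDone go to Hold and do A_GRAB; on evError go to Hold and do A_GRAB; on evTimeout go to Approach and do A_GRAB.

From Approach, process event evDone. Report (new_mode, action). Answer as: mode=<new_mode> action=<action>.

current mode = Approach; filter table to that mode:
  (Approach, evDone) → (Hold, A_GRAB)  ← event matches
  (Approach, evError) → (Hold, A_GRAB)
  (Approach, evTimeout) → (Approach, A_GRAB)
event = evDone selects (Hold, A_GRAB)

mode=Hold action=A_GRAB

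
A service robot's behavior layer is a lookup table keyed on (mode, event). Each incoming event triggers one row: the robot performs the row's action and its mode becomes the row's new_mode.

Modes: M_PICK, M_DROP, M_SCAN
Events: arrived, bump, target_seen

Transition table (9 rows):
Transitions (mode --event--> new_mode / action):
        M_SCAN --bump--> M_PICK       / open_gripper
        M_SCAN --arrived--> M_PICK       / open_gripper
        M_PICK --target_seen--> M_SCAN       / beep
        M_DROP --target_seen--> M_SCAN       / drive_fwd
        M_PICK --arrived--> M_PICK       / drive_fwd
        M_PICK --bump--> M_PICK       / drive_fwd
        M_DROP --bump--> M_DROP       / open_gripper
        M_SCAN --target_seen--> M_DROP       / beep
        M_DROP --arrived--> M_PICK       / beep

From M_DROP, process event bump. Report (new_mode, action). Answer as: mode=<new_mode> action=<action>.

mode=M_DROP action=open_gripper

current mode = M_DROP; filter table to that mode:
  (M_DROP, target_seen) → (M_SCAN, drive_fwd)
  (M_DROP, bump) → (M_DROP, open_gripper)  ← event matches
  (M_DROP, arrived) → (M_PICK, beep)
event = bump selects (M_DROP, open_gripper)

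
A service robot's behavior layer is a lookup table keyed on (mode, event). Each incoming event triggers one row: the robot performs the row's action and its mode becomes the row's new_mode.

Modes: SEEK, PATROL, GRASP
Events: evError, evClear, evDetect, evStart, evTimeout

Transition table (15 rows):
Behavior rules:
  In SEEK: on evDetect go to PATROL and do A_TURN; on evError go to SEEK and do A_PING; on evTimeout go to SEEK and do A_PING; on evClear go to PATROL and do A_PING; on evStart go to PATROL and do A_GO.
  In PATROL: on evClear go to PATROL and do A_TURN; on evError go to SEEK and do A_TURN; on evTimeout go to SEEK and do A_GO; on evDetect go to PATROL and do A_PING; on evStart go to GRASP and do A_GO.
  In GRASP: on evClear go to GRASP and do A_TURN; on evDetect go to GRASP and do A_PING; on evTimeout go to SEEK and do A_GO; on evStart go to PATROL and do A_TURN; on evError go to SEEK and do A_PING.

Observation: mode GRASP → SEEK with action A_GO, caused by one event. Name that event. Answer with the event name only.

evTimeout

try evError: (GRASP, evError) → (SEEK, A_PING)
try evClear: (GRASP, evClear) → (GRASP, A_TURN)
try evDetect: (GRASP, evDetect) → (GRASP, A_PING)
try evStart: (GRASP, evStart) → (PATROL, A_TURN)
try evTimeout: (GRASP, evTimeout) → (SEEK, A_GO)  ← matches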